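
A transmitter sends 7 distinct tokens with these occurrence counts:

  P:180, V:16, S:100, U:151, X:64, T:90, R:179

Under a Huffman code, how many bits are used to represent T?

3

Huffman merges, smallest pair first:
combine V(16), X(64) → 80
combine 80, T(90) → 170
combine S(100), U(151) → 251
combine 170, R(179) → 349
combine P(180), 251 → 431
combine 349, 431 → 780
T's leaf is at depth 3, giving a 3-bit codeword.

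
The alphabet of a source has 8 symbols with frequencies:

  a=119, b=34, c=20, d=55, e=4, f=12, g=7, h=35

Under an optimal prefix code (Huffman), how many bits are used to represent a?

1

Huffman merges, smallest pair first:
e(4) + g(7) → 11
11 + f(12) → 23
c(20) + 23 → 43
b(34) + h(35) → 69
43 + d(55) → 98
69 + 98 → 167
a(119) + 167 → 286
a is a child of the root — depth 1, so its codeword is a single bit.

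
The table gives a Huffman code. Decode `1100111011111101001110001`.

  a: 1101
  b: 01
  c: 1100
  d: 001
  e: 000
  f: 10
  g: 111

cgbgadcb

Read left to right; each codeword is recognised as soon as it completes (prefix code):
  1100→c | 111→g | 01→b | 111→g | 1101→a | 001→d | 1100→c | 01→b
Decoded message: cgbgadcb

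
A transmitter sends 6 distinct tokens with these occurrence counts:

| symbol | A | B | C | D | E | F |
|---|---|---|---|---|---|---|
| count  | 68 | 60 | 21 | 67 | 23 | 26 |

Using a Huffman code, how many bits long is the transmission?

Merge the two smallest weights repeatedly:
merge C(21) and E(23): 44
merge F(26) and 44: 70
merge B(60) and D(67): 127
merge A(68) and 70: 138
merge 127 and 138: 265
The encoded length is the sum of every internal node's weight: 44 + 70 + 127 + 138 + 265 = 644 bits.

644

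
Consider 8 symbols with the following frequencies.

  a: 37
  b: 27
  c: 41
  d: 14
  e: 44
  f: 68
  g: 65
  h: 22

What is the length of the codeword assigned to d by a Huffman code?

5

Repeatedly merge the two smallest:
d(14) + h(22) → 36
b(27) + 36 → 63
a(37) + c(41) → 78
e(44) + 63 → 107
g(65) + f(68) → 133
78 + 107 → 185
133 + 185 → 318
d sits 5 levels below the root, so its codeword is 5 bits.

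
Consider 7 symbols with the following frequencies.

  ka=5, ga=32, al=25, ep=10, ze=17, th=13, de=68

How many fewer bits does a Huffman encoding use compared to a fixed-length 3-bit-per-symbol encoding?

93

Fixed-length: 3 bits × 170 symbols = 510 bits.
Huffman merges:
combine ka(5), ep(10) → 15
combine th(13), 15 → 28
combine ze(17), al(25) → 42
combine 28, ga(32) → 60
combine 42, 60 → 102
combine de(68), 102 → 170
Huffman total = 15 + 28 + 42 + 60 + 102 + 170 = 417 bits.
Saving = 510 − 417 = 93 bits.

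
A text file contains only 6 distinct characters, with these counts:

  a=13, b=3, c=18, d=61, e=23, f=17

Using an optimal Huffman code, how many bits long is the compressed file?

Merge the two smallest weights repeatedly:
combine b(3), a(13) → 16
combine 16, f(17) → 33
combine c(18), e(23) → 41
combine 33, 41 → 74
combine d(61), 74 → 135
Total encoded bits = sum of merged weights = 16 + 33 + 41 + 74 + 135 = 299.

299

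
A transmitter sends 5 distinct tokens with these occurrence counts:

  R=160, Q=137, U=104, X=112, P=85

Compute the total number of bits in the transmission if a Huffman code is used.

1385

Build the Huffman tree bottom-up:
combine P(85), U(104) → 189
combine X(112), Q(137) → 249
combine R(160), 189 → 349
combine 249, 349 → 598
Each symbol's bit-cost is frequency × depth; summing gives 1385 bits (equivalently 189 + 249 + 349 + 598).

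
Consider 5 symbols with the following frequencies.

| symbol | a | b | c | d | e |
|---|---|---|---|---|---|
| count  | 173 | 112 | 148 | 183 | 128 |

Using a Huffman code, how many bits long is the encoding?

Build the Huffman tree bottom-up:
combine b(112), e(128) → 240
combine c(148), a(173) → 321
combine d(183), 240 → 423
combine 321, 423 → 744
Total encoded bits = sum of merged weights = 240 + 321 + 423 + 744 = 1728.

1728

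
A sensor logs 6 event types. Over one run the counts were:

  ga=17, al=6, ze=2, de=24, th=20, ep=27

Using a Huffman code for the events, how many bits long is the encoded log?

225

Greedily combine the two least-frequent nodes:
merge ze(2) and al(6): 8
merge 8 and ga(17): 25
merge th(20) and de(24): 44
merge 25 and ep(27): 52
merge 44 and 52: 96
Total encoded bits = sum of merged weights = 8 + 25 + 44 + 52 + 96 = 225.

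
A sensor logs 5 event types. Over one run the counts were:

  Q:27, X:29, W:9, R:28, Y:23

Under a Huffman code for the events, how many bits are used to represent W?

Build the tree from the bottom:
combine W(9), Y(23) → 32
combine Q(27), R(28) → 55
combine X(29), 32 → 61
combine 55, 61 → 116
W's leaf is at depth 3, giving a 3-bit codeword.

3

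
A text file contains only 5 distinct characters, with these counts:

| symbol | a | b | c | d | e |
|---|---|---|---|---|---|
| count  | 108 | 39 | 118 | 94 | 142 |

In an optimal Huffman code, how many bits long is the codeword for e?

Repeatedly merge the two smallest:
combine b(39), d(94) → 133
combine a(108), c(118) → 226
combine 133, e(142) → 275
combine 226, 275 → 501
The subtree containing e is merged 2 times, so code length = 2.

2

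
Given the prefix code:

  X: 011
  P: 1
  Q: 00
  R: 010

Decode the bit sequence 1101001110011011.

Read left to right; each codeword is recognised as soon as it completes (prefix code):
  1→P | 1→P | 010→R | 011→X | 1→P | 00→Q | 1→P | 1→P | 011→X
Decoded message: PPRXPQPPX

PPRXPQPPX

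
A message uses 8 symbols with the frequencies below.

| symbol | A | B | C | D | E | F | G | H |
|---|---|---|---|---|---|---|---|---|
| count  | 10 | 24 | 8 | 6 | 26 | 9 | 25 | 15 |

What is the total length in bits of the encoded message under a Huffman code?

351

Merge the two smallest weights repeatedly:
merge D(6) and C(8): 14
merge F(9) and A(10): 19
merge 14 and H(15): 29
merge 19 and B(24): 43
merge G(25) and E(26): 51
merge 29 and 43: 72
merge 51 and 72: 123
Total encoded bits = sum of merged weights = 14 + 19 + 29 + 43 + 51 + 72 + 123 = 351.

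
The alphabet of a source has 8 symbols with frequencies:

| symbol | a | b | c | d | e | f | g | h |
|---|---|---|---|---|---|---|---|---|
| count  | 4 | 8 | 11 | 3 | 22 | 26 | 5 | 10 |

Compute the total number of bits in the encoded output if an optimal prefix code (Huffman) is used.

Greedily combine the two least-frequent nodes:
d(3) + a(4) → 7
g(5) + 7 → 12
b(8) + h(10) → 18
c(11) + 12 → 23
18 + e(22) → 40
23 + f(26) → 49
40 + 49 → 89
The encoded length is the sum of every internal node's weight: 7 + 12 + 18 + 23 + 40 + 49 + 89 = 238 bits.

238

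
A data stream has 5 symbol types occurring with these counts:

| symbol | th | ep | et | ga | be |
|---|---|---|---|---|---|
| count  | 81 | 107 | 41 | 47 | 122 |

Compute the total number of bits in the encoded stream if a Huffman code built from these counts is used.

Greedily combine the two least-frequent nodes:
et(41) + ga(47) → 88
th(81) + 88 → 169
ep(107) + be(122) → 229
169 + 229 → 398
The encoded length is the sum of every internal node's weight: 88 + 169 + 229 + 398 = 884 bits.

884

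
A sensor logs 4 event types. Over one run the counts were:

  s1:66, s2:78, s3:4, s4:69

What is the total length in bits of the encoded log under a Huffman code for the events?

426

Greedily combine the two least-frequent nodes:
combine s3(4), s1(66) → 70
combine s4(69), 70 → 139
combine s2(78), 139 → 217
Each symbol's bit-cost is frequency × depth; summing gives 426 bits (equivalently 70 + 139 + 217).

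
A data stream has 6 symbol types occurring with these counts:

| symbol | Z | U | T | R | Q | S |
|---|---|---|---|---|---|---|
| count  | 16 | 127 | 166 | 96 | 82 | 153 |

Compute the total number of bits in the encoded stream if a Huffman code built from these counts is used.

Build the Huffman tree bottom-up:
combine Z(16), Q(82) → 98
combine R(96), 98 → 194
combine U(127), S(153) → 280
combine T(166), 194 → 360
combine 280, 360 → 640
The encoded length is the sum of every internal node's weight: 98 + 194 + 280 + 360 + 640 = 1572 bits.

1572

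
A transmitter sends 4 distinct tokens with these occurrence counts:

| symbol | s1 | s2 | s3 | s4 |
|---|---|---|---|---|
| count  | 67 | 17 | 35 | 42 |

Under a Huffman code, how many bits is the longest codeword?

3

Merge the two lowest-weight nodes at each step:
s2(17) + s3(35) → 52
s4(42) + 52 → 94
s1(67) + 94 → 161
Maximum depth reached is 3.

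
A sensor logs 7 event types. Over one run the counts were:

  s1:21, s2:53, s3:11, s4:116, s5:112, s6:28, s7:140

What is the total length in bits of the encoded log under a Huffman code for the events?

1167

Build the Huffman tree bottom-up:
s3(11) + s1(21) → 32
s6(28) + 32 → 60
s2(53) + 60 → 113
s5(112) + 113 → 225
s4(116) + s7(140) → 256
225 + 256 → 481
Each symbol's bit-cost is frequency × depth; summing gives 1167 bits (equivalently 32 + 60 + 113 + 225 + 256 + 481).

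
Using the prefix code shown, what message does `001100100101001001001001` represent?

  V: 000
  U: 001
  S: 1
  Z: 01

Read left to right; each codeword is recognised as soon as it completes (prefix code):
  001→U | 1→S | 001→U | 001→U | 01→Z | 001→U | 001→U | 001→U | 001→U
Decoded message: USUUZUUUU

USUUZUUUU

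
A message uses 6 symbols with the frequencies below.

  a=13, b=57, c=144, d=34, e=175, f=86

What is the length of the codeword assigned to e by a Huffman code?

2

Repeatedly merge the two smallest:
a(13) + d(34) → 47
47 + b(57) → 104
f(86) + 104 → 190
c(144) + e(175) → 319
190 + 319 → 509
e's leaf is at depth 2, giving a 2-bit codeword.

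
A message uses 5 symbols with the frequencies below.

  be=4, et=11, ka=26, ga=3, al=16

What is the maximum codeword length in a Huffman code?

Merge the two lowest-weight nodes at each step:
ga(3) + be(4) → 7
7 + et(11) → 18
al(16) + 18 → 34
ka(26) + 34 → 60
Maximum depth reached is 4.

4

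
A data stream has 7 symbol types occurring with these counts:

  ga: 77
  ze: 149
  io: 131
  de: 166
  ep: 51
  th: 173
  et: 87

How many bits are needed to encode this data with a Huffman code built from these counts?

2291

Build the Huffman tree bottom-up:
ep(51) + ga(77) → 128
et(87) + 128 → 215
io(131) + ze(149) → 280
de(166) + th(173) → 339
215 + 280 → 495
339 + 495 → 834
The encoded length is the sum of every internal node's weight: 128 + 215 + 280 + 339 + 495 + 834 = 2291 bits.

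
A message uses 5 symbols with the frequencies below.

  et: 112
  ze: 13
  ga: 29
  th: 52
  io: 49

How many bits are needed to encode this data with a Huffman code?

Build the Huffman tree bottom-up:
combine ze(13), ga(29) → 42
combine 42, io(49) → 91
combine th(52), 91 → 143
combine et(112), 143 → 255
Total encoded bits = sum of merged weights = 42 + 91 + 143 + 255 = 531.

531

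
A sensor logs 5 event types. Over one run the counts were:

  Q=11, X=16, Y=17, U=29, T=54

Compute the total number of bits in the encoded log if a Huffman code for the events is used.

Build the Huffman tree bottom-up:
combine Q(11), X(16) → 27
combine Y(17), 27 → 44
combine U(29), 44 → 73
combine T(54), 73 → 127
Total encoded bits = sum of merged weights = 27 + 44 + 73 + 127 = 271.

271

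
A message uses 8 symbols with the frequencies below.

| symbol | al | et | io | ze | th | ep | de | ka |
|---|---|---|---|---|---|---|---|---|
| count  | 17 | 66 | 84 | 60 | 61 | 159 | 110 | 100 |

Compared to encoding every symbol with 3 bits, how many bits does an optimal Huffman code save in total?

Fixed-length: 3 bits × 657 symbols = 1971 bits.
Huffman merges:
merge al(17) and ze(60): 77
merge th(61) and et(66): 127
merge 77 and io(84): 161
merge ka(100) and de(110): 210
merge 127 and ep(159): 286
merge 161 and 210: 371
merge 286 and 371: 657
Huffman total = 77 + 127 + 161 + 210 + 286 + 371 + 657 = 1889 bits.
Saving = 1971 − 1889 = 82 bits.

82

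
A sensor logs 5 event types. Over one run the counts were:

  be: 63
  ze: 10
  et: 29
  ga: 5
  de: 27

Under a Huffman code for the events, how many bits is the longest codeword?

4

Merge the two lowest-weight nodes at each step:
ga(5) + ze(10) → 15
15 + de(27) → 42
et(29) + 42 → 71
be(63) + 71 → 134
The rarest symbols sit at the bottom; the longest codeword is 4 bits.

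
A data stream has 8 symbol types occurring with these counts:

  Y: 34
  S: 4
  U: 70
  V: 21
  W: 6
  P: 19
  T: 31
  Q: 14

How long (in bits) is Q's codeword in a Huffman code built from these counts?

4

Repeatedly merge the two smallest:
S(4) + W(6) → 10
10 + Q(14) → 24
P(19) + V(21) → 40
24 + T(31) → 55
Y(34) + 40 → 74
55 + U(70) → 125
74 + 125 → 199
Q sits 4 levels below the root, so its codeword is 4 bits.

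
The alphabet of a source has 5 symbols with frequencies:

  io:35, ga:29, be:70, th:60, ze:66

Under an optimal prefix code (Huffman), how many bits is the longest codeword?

3

Merge the two lowest-weight nodes at each step:
combine ga(29), io(35) → 64
combine th(60), 64 → 124
combine ze(66), be(70) → 136
combine 124, 136 → 260
The rarest symbols sit at the bottom; the longest codeword is 3 bits.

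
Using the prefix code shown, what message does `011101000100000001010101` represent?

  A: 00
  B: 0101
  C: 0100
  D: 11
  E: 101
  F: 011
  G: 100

Read left to right; each codeword is recognised as soon as it completes (prefix code):
  011→F | 101→E | 00→A | 0100→C | 00→A | 00→A | 0101→B | 0101→B
Decoded message: FEACAABB

FEACAABB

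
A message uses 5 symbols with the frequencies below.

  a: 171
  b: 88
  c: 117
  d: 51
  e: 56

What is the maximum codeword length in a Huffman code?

3

Merge the two lowest-weight nodes at each step:
d(51) + e(56) → 107
b(88) + 107 → 195
c(117) + a(171) → 288
195 + 288 → 483
The rarest symbols sit at the bottom; the longest codeword is 3 bits.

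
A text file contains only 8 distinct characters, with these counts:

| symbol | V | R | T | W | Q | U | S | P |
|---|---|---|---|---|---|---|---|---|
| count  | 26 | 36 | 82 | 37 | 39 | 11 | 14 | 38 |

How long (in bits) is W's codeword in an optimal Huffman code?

Repeatedly merge the two smallest:
merge U(11) and S(14): 25
merge 25 and V(26): 51
merge R(36) and W(37): 73
merge P(38) and Q(39): 77
merge 51 and 73: 124
merge 77 and T(82): 159
merge 124 and 159: 283
The subtree containing W is merged 3 times, so code length = 3.

3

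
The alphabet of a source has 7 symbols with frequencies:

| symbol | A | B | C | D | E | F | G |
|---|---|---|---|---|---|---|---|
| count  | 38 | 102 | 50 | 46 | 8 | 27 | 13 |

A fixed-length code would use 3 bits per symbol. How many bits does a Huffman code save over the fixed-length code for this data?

Fixed-length: 3 bits × 284 symbols = 852 bits.
Huffman merges:
combine E(8), G(13) → 21
combine 21, F(27) → 48
combine A(38), D(46) → 84
combine 48, C(50) → 98
combine 84, 98 → 182
combine B(102), 182 → 284
Huffman total = 21 + 48 + 84 + 98 + 182 + 284 = 717 bits.
Saving = 852 − 717 = 135 bits.

135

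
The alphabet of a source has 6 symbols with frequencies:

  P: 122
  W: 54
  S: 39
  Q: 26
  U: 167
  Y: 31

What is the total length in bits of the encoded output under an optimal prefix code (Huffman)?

1011

Build the Huffman tree bottom-up:
merge Q(26) and Y(31): 57
merge S(39) and W(54): 93
merge 57 and 93: 150
merge P(122) and 150: 272
merge U(167) and 272: 439
The encoded length is the sum of every internal node's weight: 57 + 93 + 150 + 272 + 439 = 1011 bits.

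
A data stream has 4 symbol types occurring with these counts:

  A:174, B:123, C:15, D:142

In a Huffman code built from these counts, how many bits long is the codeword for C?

3

Repeatedly merge the two smallest:
combine C(15), B(123) → 138
combine 138, D(142) → 280
combine A(174), 280 → 454
C's leaf is at depth 3, giving a 3-bit codeword.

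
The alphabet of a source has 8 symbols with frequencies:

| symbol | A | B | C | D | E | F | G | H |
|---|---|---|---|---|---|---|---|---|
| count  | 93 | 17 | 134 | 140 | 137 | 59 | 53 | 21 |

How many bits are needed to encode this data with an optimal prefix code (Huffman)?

Greedily combine the two least-frequent nodes:
combine B(17), H(21) → 38
combine 38, G(53) → 91
combine F(59), 91 → 150
combine A(93), C(134) → 227
combine E(137), D(140) → 277
combine 150, 227 → 377
combine 277, 377 → 654
Each symbol's bit-cost is frequency × depth; summing gives 1814 bits (equivalently 38 + 91 + 150 + 227 + 277 + 377 + 654).

1814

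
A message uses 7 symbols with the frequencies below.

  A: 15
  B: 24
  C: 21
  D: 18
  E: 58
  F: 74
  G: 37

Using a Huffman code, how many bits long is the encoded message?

642

Build the Huffman tree bottom-up:
A(15) + D(18) → 33
C(21) + B(24) → 45
33 + G(37) → 70
45 + E(58) → 103
70 + F(74) → 144
103 + 144 → 247
The encoded length is the sum of every internal node's weight: 33 + 45 + 70 + 103 + 144 + 247 = 642 bits.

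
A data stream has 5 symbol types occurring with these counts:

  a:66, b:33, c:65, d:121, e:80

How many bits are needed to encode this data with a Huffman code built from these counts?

Greedily combine the two least-frequent nodes:
combine b(33), c(65) → 98
combine a(66), e(80) → 146
combine 98, d(121) → 219
combine 146, 219 → 365
Each symbol's bit-cost is frequency × depth; summing gives 828 bits (equivalently 98 + 146 + 219 + 365).

828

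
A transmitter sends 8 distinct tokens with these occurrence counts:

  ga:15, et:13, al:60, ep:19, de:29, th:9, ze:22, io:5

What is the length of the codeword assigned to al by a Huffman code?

Repeatedly merge the two smallest:
merge io(5) and th(9): 14
merge et(13) and 14: 27
merge ga(15) and ep(19): 34
merge ze(22) and 27: 49
merge de(29) and 34: 63
merge 49 and al(60): 109
merge 63 and 109: 172
al's leaf is at depth 2, giving a 2-bit codeword.

2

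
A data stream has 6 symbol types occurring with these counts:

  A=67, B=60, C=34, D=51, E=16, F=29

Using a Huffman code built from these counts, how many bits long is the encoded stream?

638

Merge the two smallest weights repeatedly:
E(16) + F(29) → 45
C(34) + 45 → 79
D(51) + B(60) → 111
A(67) + 79 → 146
111 + 146 → 257
The encoded length is the sum of every internal node's weight: 45 + 79 + 111 + 146 + 257 = 638 bits.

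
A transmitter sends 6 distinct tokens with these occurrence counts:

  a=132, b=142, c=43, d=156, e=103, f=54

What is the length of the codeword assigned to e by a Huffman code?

Build the tree from the bottom:
combine c(43), f(54) → 97
combine 97, e(103) → 200
combine a(132), b(142) → 274
combine d(156), 200 → 356
combine 274, 356 → 630
e sits 3 levels below the root, so its codeword is 3 bits.

3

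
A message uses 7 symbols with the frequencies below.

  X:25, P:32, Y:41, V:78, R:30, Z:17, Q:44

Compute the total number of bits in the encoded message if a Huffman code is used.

721

Greedily combine the two least-frequent nodes:
combine Z(17), X(25) → 42
combine R(30), P(32) → 62
combine Y(41), 42 → 83
combine Q(44), 62 → 106
combine V(78), 83 → 161
combine 106, 161 → 267
The encoded length is the sum of every internal node's weight: 42 + 62 + 83 + 106 + 161 + 267 = 721 bits.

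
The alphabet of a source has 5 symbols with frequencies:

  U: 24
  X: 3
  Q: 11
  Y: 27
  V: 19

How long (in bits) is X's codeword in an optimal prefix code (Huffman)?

Huffman merges, smallest pair first:
combine X(3), Q(11) → 14
combine 14, V(19) → 33
combine U(24), Y(27) → 51
combine 33, 51 → 84
X sits 3 levels below the root, so its codeword is 3 bits.

3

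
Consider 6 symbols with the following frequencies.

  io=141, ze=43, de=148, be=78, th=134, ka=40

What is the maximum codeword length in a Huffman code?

4

Merge the two lowest-weight nodes at each step:
ka(40) + ze(43) → 83
be(78) + 83 → 161
th(134) + io(141) → 275
de(148) + 161 → 309
275 + 309 → 584
The first pair merged (ka, ze) ends up deepest, at depth 4.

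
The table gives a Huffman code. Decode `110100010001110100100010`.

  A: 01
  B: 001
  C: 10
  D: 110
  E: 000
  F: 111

Read left to right; each codeword is recognised as soon as it completes (prefix code):
  110→D | 10→C | 001→B | 000→E | 111→F | 01→A | 001→B | 000→E | 10→C
Decoded message: DCBEFABEC

DCBEFABEC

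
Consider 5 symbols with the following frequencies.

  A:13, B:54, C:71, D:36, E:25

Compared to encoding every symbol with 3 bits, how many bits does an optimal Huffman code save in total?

161

Fixed-length: 3 bits × 199 symbols = 597 bits.
Huffman merges:
A(13) + E(25) → 38
D(36) + 38 → 74
B(54) + C(71) → 125
74 + 125 → 199
Huffman total = 38 + 74 + 125 + 199 = 436 bits.
Saving = 597 − 436 = 161 bits.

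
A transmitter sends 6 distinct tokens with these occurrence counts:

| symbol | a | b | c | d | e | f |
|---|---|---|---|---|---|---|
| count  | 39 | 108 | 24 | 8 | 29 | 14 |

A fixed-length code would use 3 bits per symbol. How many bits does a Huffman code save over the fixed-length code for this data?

194

Fixed-length: 3 bits × 222 symbols = 666 bits.
Huffman merges:
d(8) + f(14) → 22
22 + c(24) → 46
e(29) + a(39) → 68
46 + 68 → 114
b(108) + 114 → 222
Huffman total = 22 + 46 + 68 + 114 + 222 = 472 bits.
Saving = 666 − 472 = 194 bits.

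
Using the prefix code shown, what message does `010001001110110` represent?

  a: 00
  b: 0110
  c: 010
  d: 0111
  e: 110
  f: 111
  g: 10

Read left to right; each codeword is recognised as soon as it completes (prefix code):
  010→c | 00→a | 10→g | 0111→d | 0110→b
Decoded message: cagdb

cagdb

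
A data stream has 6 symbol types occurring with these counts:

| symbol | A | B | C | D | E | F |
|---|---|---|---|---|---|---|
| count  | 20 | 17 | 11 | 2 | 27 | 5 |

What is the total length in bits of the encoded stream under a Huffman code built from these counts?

189

Greedily combine the two least-frequent nodes:
combine D(2), F(5) → 7
combine 7, C(11) → 18
combine B(17), 18 → 35
combine A(20), E(27) → 47
combine 35, 47 → 82
The encoded length is the sum of every internal node's weight: 7 + 18 + 35 + 47 + 82 = 189 bits.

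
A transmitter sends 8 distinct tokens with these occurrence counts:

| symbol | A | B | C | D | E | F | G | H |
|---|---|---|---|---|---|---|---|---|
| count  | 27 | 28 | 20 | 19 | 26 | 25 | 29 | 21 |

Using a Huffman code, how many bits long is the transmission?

585

Merge the two smallest weights repeatedly:
D(19) + C(20) → 39
H(21) + F(25) → 46
E(26) + A(27) → 53
B(28) + G(29) → 57
39 + 46 → 85
53 + 57 → 110
85 + 110 → 195
Total encoded bits = sum of merged weights = 39 + 46 + 53 + 57 + 85 + 110 + 195 = 585.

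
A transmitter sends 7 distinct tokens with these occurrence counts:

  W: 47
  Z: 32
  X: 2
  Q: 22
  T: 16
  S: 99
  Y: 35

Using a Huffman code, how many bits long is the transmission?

619

Merge the two smallest weights repeatedly:
merge X(2) and T(16): 18
merge 18 and Q(22): 40
merge Z(32) and Y(35): 67
merge 40 and W(47): 87
merge 67 and 87: 154
merge S(99) and 154: 253
Total encoded bits = sum of merged weights = 18 + 40 + 67 + 87 + 154 + 253 = 619.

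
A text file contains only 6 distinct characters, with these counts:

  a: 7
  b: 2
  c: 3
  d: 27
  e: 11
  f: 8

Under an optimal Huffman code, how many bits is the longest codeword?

4

Merge the two lowest-weight nodes at each step:
combine b(2), c(3) → 5
combine 5, a(7) → 12
combine f(8), e(11) → 19
combine 12, 19 → 31
combine d(27), 31 → 58
The rarest symbols sit at the bottom; the longest codeword is 4 bits.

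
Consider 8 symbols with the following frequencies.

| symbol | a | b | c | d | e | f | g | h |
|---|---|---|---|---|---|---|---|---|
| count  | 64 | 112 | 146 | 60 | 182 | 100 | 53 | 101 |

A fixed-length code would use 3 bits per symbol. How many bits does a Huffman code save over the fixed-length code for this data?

Fixed-length: 3 bits × 818 symbols = 2454 bits.
Huffman merges:
g(53) + d(60) → 113
a(64) + f(100) → 164
h(101) + b(112) → 213
113 + c(146) → 259
164 + e(182) → 346
213 + 259 → 472
346 + 472 → 818
Huffman total = 113 + 164 + 213 + 259 + 346 + 472 + 818 = 2385 bits.
Saving = 2454 − 2385 = 69 bits.

69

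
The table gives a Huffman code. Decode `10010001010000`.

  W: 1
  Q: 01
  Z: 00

Read left to right; each codeword is recognised as soon as it completes (prefix code):
  1→W | 00→Z | 1→W | 00→Z | 01→Q | 01→Q | 00→Z | 00→Z
Decoded message: WZWZQQZZ

WZWZQQZZ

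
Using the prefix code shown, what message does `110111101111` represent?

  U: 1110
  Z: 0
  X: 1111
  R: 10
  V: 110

VXZX

Read left to right; each codeword is recognised as soon as it completes (prefix code):
  110→V | 1111→X | 0→Z | 1111→X
Decoded message: VXZX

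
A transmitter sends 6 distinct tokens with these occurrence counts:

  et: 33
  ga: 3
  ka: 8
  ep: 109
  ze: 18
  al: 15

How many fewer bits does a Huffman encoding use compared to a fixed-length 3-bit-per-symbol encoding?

214

Fixed-length: 3 bits × 186 symbols = 558 bits.
Huffman merges:
merge ga(3) and ka(8): 11
merge 11 and al(15): 26
merge ze(18) and 26: 44
merge et(33) and 44: 77
merge 77 and ep(109): 186
Huffman total = 11 + 26 + 44 + 77 + 186 = 344 bits.
Saving = 558 − 344 = 214 bits.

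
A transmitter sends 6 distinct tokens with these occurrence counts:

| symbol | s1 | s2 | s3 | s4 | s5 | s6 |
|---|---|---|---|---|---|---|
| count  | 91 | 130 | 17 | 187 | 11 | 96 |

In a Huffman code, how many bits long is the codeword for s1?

Repeatedly merge the two smallest:
merge s5(11) and s3(17): 28
merge 28 and s1(91): 119
merge s6(96) and 119: 215
merge s2(130) and s4(187): 317
merge 215 and 317: 532
The subtree containing s1 is merged 3 times, so code length = 3.

3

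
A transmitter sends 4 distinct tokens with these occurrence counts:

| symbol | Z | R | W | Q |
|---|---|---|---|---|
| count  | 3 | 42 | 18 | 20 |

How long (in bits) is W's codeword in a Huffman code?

3

Huffman merges, smallest pair first:
merge Z(3) and W(18): 21
merge Q(20) and 21: 41
merge 41 and R(42): 83
The subtree containing W is merged 3 times, so code length = 3.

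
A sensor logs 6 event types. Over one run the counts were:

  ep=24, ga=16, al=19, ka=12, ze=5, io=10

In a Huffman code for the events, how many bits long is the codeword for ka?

3

Repeatedly merge the two smallest:
ze(5) + io(10) → 15
ka(12) + 15 → 27
ga(16) + al(19) → 35
ep(24) + 27 → 51
35 + 51 → 86
ka's leaf is at depth 3, giving a 3-bit codeword.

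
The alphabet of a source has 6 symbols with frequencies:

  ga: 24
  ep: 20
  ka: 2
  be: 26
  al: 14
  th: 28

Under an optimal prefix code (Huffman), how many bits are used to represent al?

Repeatedly merge the two smallest:
merge ka(2) and al(14): 16
merge 16 and ep(20): 36
merge ga(24) and be(26): 50
merge th(28) and 36: 64
merge 50 and 64: 114
al's leaf is at depth 4, giving a 4-bit codeword.

4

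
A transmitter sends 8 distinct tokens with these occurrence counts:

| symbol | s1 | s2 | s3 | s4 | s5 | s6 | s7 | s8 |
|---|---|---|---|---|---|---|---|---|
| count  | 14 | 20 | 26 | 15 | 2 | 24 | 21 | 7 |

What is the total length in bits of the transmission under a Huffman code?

Greedily combine the two least-frequent nodes:
combine s5(2), s8(7) → 9
combine 9, s1(14) → 23
combine s4(15), s2(20) → 35
combine s7(21), 23 → 44
combine s6(24), s3(26) → 50
combine 35, 44 → 79
combine 50, 79 → 129
Total encoded bits = sum of merged weights = 9 + 23 + 35 + 44 + 50 + 79 + 129 = 369.

369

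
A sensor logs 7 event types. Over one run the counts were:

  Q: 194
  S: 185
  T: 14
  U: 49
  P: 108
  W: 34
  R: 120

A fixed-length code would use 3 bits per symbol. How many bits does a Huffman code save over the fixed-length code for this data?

354

Fixed-length: 3 bits × 704 symbols = 2112 bits.
Huffman merges:
combine T(14), W(34) → 48
combine 48, U(49) → 97
combine 97, P(108) → 205
combine R(120), S(185) → 305
combine Q(194), 205 → 399
combine 305, 399 → 704
Huffman total = 48 + 97 + 205 + 305 + 399 + 704 = 1758 bits.
Saving = 2112 − 1758 = 354 bits.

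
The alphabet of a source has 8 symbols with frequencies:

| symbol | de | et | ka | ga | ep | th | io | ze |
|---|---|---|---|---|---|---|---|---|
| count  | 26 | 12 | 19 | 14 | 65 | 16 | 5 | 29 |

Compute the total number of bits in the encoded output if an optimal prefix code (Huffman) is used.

Merge the two smallest weights repeatedly:
io(5) + et(12) → 17
ga(14) + th(16) → 30
17 + ka(19) → 36
de(26) + ze(29) → 55
30 + 36 → 66
55 + ep(65) → 120
66 + 120 → 186
Each symbol's bit-cost is frequency × depth; summing gives 510 bits (equivalently 17 + 30 + 36 + 55 + 66 + 120 + 186).

510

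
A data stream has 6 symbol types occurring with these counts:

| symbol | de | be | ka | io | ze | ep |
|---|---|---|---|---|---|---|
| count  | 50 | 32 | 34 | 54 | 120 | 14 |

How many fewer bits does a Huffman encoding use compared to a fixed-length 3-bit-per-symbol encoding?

Fixed-length: 3 bits × 304 symbols = 912 bits.
Huffman merges:
merge ep(14) and be(32): 46
merge ka(34) and 46: 80
merge de(50) and io(54): 104
merge 80 and 104: 184
merge ze(120) and 184: 304
Huffman total = 46 + 80 + 104 + 184 + 304 = 718 bits.
Saving = 912 − 718 = 194 bits.

194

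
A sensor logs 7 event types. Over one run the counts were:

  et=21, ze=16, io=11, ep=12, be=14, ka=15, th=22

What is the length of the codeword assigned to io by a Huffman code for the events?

Build the tree from the bottom:
io(11) + ep(12) → 23
be(14) + ka(15) → 29
ze(16) + et(21) → 37
th(22) + 23 → 45
29 + 37 → 66
45 + 66 → 111
The subtree containing io is merged 3 times, so code length = 3.

3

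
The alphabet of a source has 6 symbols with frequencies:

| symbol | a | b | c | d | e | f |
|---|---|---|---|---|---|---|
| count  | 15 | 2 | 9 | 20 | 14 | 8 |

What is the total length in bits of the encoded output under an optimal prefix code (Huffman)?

Build the Huffman tree bottom-up:
merge b(2) and f(8): 10
merge c(9) and 10: 19
merge e(14) and a(15): 29
merge 19 and d(20): 39
merge 29 and 39: 68
Total encoded bits = sum of merged weights = 10 + 19 + 29 + 39 + 68 = 165.

165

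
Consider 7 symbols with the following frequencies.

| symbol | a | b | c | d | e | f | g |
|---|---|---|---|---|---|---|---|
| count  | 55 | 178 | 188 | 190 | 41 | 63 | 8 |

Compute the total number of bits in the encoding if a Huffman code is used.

Greedily combine the two least-frequent nodes:
merge g(8) and e(41): 49
merge 49 and a(55): 104
merge f(63) and 104: 167
merge 167 and b(178): 345
merge c(188) and d(190): 378
merge 345 and 378: 723
Total encoded bits = sum of merged weights = 49 + 104 + 167 + 345 + 378 + 723 = 1766.

1766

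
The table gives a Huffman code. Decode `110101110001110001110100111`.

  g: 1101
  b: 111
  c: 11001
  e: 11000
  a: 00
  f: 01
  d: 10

Read left to right; each codeword is recognised as soon as it completes (prefix code):
  1101→g | 01→f | 11000→e | 111→b | 00→a | 01→f | 1101→g | 00→a | 111→b
Decoded message: gfebafgab

gfebafgab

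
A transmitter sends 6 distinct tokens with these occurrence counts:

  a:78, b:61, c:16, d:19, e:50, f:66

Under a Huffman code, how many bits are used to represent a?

2

Repeatedly merge the two smallest:
c(16) + d(19) → 35
35 + e(50) → 85
b(61) + f(66) → 127
a(78) + 85 → 163
127 + 163 → 290
The subtree containing a is merged 2 times, so code length = 2.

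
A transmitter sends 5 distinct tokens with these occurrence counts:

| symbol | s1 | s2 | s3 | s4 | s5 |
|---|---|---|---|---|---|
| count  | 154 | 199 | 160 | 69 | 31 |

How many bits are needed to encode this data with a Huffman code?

1326

Merge the two smallest weights repeatedly:
merge s5(31) and s4(69): 100
merge 100 and s1(154): 254
merge s3(160) and s2(199): 359
merge 254 and 359: 613
Total encoded bits = sum of merged weights = 100 + 254 + 359 + 613 = 1326.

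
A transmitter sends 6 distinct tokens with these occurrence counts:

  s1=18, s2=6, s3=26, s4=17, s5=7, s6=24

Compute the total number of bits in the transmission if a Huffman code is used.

239

Greedily combine the two least-frequent nodes:
merge s2(6) and s5(7): 13
merge 13 and s4(17): 30
merge s1(18) and s6(24): 42
merge s3(26) and 30: 56
merge 42 and 56: 98
Each symbol's bit-cost is frequency × depth; summing gives 239 bits (equivalently 13 + 30 + 42 + 56 + 98).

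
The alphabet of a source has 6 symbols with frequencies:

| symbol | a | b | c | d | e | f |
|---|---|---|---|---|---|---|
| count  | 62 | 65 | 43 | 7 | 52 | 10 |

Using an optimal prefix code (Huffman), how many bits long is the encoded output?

555

Merge the two smallest weights repeatedly:
merge d(7) and f(10): 17
merge 17 and c(43): 60
merge e(52) and 60: 112
merge a(62) and b(65): 127
merge 112 and 127: 239
Each symbol's bit-cost is frequency × depth; summing gives 555 bits (equivalently 17 + 60 + 112 + 127 + 239).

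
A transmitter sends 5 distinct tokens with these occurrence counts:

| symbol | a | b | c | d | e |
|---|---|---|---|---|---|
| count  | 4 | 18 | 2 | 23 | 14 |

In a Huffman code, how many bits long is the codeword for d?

1

Build the tree from the bottom:
merge c(2) and a(4): 6
merge 6 and e(14): 20
merge b(18) and 20: 38
merge d(23) and 38: 61
d is merged only at the final step, so code length = 1.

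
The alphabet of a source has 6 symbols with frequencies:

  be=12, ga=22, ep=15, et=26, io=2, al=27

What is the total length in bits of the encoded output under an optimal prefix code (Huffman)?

Build the Huffman tree bottom-up:
io(2) + be(12) → 14
14 + ep(15) → 29
ga(22) + et(26) → 48
al(27) + 29 → 56
48 + 56 → 104
The encoded length is the sum of every internal node's weight: 14 + 29 + 48 + 56 + 104 = 251 bits.

251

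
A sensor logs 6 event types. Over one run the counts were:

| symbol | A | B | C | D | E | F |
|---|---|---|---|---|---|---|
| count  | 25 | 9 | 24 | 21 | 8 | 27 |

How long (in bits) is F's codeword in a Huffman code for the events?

2

Build the tree from the bottom:
E(8) + B(9) → 17
17 + D(21) → 38
C(24) + A(25) → 49
F(27) + 38 → 65
49 + 65 → 114
The subtree containing F is merged 2 times, so code length = 2.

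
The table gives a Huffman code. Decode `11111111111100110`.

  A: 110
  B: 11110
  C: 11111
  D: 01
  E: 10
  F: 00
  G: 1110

CCADE

Read left to right; each codeword is recognised as soon as it completes (prefix code):
  11111→C | 11111→C | 110→A | 01→D | 10→E
Decoded message: CCADE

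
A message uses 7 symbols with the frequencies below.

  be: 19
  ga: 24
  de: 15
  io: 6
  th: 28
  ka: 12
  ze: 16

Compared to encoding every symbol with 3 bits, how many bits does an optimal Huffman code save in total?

34

Fixed-length: 3 bits × 120 symbols = 360 bits.
Huffman merges:
combine io(6), ka(12) → 18
combine de(15), ze(16) → 31
combine 18, be(19) → 37
combine ga(24), th(28) → 52
combine 31, 37 → 68
combine 52, 68 → 120
Huffman total = 18 + 31 + 37 + 52 + 68 + 120 = 326 bits.
Saving = 360 − 326 = 34 bits.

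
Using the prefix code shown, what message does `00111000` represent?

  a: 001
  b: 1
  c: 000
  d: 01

Read left to right; each codeword is recognised as soon as it completes (prefix code):
  001→a | 1→b | 1→b | 000→c
Decoded message: abbc

abbc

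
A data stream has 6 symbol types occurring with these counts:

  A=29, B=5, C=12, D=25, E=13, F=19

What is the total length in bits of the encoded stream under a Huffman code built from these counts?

253

Build the Huffman tree bottom-up:
combine B(5), C(12) → 17
combine E(13), 17 → 30
combine F(19), D(25) → 44
combine A(29), 30 → 59
combine 44, 59 → 103
Each symbol's bit-cost is frequency × depth; summing gives 253 bits (equivalently 17 + 30 + 44 + 59 + 103).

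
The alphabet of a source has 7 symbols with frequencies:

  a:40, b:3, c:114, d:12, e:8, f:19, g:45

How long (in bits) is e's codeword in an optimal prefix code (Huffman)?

6

Build the tree from the bottom:
combine b(3), e(8) → 11
combine 11, d(12) → 23
combine f(19), 23 → 42
combine a(40), 42 → 82
combine g(45), 82 → 127
combine c(114), 127 → 241
e's leaf is at depth 6, giving a 6-bit codeword.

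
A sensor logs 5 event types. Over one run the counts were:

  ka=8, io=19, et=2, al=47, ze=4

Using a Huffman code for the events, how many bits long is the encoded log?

133

Merge the two smallest weights repeatedly:
et(2) + ze(4) → 6
6 + ka(8) → 14
14 + io(19) → 33
33 + al(47) → 80
The encoded length is the sum of every internal node's weight: 6 + 14 + 33 + 80 = 133 bits.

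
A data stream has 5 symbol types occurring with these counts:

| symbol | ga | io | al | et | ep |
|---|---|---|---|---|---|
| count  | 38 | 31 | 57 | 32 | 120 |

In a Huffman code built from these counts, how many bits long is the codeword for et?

Repeatedly merge the two smallest:
combine io(31), et(32) → 63
combine ga(38), al(57) → 95
combine 63, 95 → 158
combine ep(120), 158 → 278
et's leaf is at depth 3, giving a 3-bit codeword.

3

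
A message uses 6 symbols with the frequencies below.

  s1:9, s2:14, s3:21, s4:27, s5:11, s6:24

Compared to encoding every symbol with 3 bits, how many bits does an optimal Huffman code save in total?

52

Fixed-length: 3 bits × 106 symbols = 318 bits.
Huffman merges:
combine s1(9), s5(11) → 20
combine s2(14), 20 → 34
combine s3(21), s6(24) → 45
combine s4(27), 34 → 61
combine 45, 61 → 106
Huffman total = 20 + 34 + 45 + 61 + 106 = 266 bits.
Saving = 318 − 266 = 52 bits.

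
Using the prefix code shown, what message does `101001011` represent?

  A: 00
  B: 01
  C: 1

CBACBC

Read left to right; each codeword is recognised as soon as it completes (prefix code):
  1→C | 01→B | 00→A | 1→C | 01→B | 1→C
Decoded message: CBACBC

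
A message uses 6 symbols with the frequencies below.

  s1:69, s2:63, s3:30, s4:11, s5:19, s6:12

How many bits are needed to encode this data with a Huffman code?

Build the Huffman tree bottom-up:
combine s4(11), s6(12) → 23
combine s5(19), 23 → 42
combine s3(30), 42 → 72
combine s2(63), s1(69) → 132
combine 72, 132 → 204
The encoded length is the sum of every internal node's weight: 23 + 42 + 72 + 132 + 204 = 473 bits.

473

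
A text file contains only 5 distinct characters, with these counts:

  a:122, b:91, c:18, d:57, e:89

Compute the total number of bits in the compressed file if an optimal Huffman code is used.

829

Greedily combine the two least-frequent nodes:
c(18) + d(57) → 75
75 + e(89) → 164
b(91) + a(122) → 213
164 + 213 → 377
Each symbol's bit-cost is frequency × depth; summing gives 829 bits (equivalently 75 + 164 + 213 + 377).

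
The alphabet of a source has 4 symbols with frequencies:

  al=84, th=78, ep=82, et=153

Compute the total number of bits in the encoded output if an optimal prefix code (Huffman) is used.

794

Build the Huffman tree bottom-up:
th(78) + ep(82) → 160
al(84) + et(153) → 237
160 + 237 → 397
Each symbol's bit-cost is frequency × depth; summing gives 794 bits (equivalently 160 + 237 + 397).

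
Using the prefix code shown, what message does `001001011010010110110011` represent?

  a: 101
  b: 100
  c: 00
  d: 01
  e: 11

cbaacaabe

Read left to right; each codeword is recognised as soon as it completes (prefix code):
  00→c | 100→b | 101→a | 101→a | 00→c | 101→a | 101→a | 100→b | 11→e
Decoded message: cbaacaabe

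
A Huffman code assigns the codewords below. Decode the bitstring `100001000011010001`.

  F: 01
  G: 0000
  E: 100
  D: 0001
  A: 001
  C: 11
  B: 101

Read left to right; each codeword is recognised as soon as it completes (prefix code):
  100→E | 001→A | 0000→G | 11→C | 01→F | 0001→D
Decoded message: EAGCFD

EAGCFD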